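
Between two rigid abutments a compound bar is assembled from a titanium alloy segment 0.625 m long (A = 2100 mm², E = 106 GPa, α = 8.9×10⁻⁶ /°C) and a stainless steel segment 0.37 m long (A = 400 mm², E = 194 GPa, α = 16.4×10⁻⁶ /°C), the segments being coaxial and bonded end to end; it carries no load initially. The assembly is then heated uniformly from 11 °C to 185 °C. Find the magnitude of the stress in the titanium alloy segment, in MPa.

σ ≈ 127 MPa (compressive)

If the supports were absent, the total length change would be Σ αᵢΔT Lᵢ = 8.9×10⁻⁶×174×625 + 16.4×10⁻⁶×174×370 = 2.024 mm.
The walls prevent any net length change, so an axial force P (same in every segment) develops. Compatibility: P · Σ Lᵢ/(AᵢEᵢ) = δ_free.
Σ Lᵢ/(AᵢEᵢ) = 625/(2100×106×10³) + 370/(400×194×10³) = 7.576×10⁻⁶ mm/N.
Hence P = δ_free / Σ(L/AE) = 2.024/7.576×10⁻⁶ = 267.1 kN (compressive).
σ_{titanium alloy} = P / A = 267100 / 2100 = 127.2 MPa.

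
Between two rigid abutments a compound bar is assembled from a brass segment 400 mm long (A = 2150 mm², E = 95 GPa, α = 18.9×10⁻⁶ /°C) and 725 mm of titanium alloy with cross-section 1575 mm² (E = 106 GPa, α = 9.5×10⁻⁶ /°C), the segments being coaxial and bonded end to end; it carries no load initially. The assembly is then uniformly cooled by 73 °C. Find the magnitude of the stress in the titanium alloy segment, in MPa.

σ ≈ 106 MPa (tensile)

With the walls removed the bar would change length by δ_free = Σ αᵢΔT Lᵢ = 18.9×10⁻⁶×73×400 + 9.5×10⁻⁶×73×725 = 1.055 mm.
The walls prevent any net length change, so an axial force P (same in every segment) develops. Compatibility: P · Σ Lᵢ/(AᵢEᵢ) = δ_free.
The series flexibility is Σ Lᵢ/(AᵢEᵢ) = 400/(2150×95×10³) + 725/(1575×106×10³) = 6.301×10⁻⁶ mm/N.
So P = 1.055 / 6.301×10⁻⁶ = 167.4 kN, tensile.
σ_{titanium alloy} = P / A = 167400 / 1575 = 106.3 MPa.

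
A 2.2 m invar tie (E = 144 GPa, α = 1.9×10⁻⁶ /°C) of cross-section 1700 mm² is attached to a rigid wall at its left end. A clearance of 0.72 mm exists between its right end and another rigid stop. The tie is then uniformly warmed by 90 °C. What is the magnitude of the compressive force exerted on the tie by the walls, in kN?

P ≈ 0 kN

Unrestrained expansion: δ_free = αΔT L = 1.9×10⁻⁶ × 90 × 2200 = 0.3762 mm.
This is smaller than the 0.72 mm clearance, so the tie expands freely without reaching the stop — the stress is zero.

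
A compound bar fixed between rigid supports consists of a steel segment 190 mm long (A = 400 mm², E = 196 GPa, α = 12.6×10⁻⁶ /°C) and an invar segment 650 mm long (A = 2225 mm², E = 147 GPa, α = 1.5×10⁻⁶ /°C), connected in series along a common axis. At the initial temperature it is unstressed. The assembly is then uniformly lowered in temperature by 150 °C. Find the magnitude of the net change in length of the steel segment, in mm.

If the supports were absent, the total length change would be Σ αᵢΔT Lᵢ = 12.6×10⁻⁶×150×190 + 1.5×10⁻⁶×150×650 = 0.5053 mm.
Since the ends are fixed, an axial force P builds up, equal in every segment, with P · Σ Lᵢ/(AᵢEᵢ) = δ_free.
The series flexibility is Σ Lᵢ/(AᵢEᵢ) = 190/(400×196×10³) + 650/(2225×147×10³) = 4.411×10⁻⁶ mm/N.
Hence P = δ_free / Σ(L/AE) = 0.5053/4.411×10⁻⁶ = 114.6 kN (tensile).
For the steel segment, free thermal change = 12.6×10⁻⁶×150×190 = 0.3591 mm and elastic change from P = 114600×190/(400×196×10³) = 0.2777 mm; these oppose, so the net change is 0.0814 mm (segment shortens).

|ΔL| ≈ 0.0814 mm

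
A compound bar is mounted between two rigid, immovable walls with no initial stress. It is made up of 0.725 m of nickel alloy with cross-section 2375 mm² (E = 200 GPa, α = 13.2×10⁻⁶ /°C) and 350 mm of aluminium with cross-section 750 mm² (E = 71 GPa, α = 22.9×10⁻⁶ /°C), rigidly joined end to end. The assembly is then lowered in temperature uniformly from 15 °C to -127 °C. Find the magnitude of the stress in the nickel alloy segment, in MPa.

σ ≈ 130 MPa (tensile)

With the walls removed the bar would change length by δ_free = Σ αᵢΔT Lᵢ = 13.2×10⁻⁶×142×725 + 22.9×10⁻⁶×142×350 = 2.497 mm.
Since the ends are fixed, an axial force P builds up, equal in every segment, with P · Σ Lᵢ/(AᵢEᵢ) = δ_free.
Σ Lᵢ/(AᵢEᵢ) = 725/(2375×200×10³) + 350/(750×71×10³) = 8.099×10⁻⁶ mm/N.
P = 2.497 / 8.099×10⁻⁶ = 308300 N = 308.3 kN, tensile.
σ_{nickel alloy} = P / A = 308300 / 2375 = 129.8 MPa.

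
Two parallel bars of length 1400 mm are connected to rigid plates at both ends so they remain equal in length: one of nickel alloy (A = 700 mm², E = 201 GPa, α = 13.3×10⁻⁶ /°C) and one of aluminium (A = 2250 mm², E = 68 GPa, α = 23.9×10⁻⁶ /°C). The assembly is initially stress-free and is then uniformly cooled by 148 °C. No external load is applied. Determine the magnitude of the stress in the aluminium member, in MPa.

σ ≈ 51.1 MPa (tensile)

Equilibrium of a rigid end plate with no external load gives equal and opposite internal forces ±P in the two members. Since α_{aluminium} > α_{nickel alloy}, cooling drives the aluminium into tension and the nickel alloy into compression.
Setting the final lengths equal and cancelling L: (α₁ − α₂)ΔT = P/(A₁E₁) + P/(A₂E₂).
|α₁ − α₂|·ΔT = 10.6×10⁻⁶ × 148 = 0.001569.
1/(A₁E₁) + 1/(A₂E₂) = 1/(700×201×10³) + 1/(2250×68×10³) = 1.364×10⁻⁸ N⁻¹.
So P = 0.001569 / 1.364×10⁻⁸ = 115 kN.
σ_{aluminium} = P/A₂ = 115000/2250 = 51.11 MPa, tensile.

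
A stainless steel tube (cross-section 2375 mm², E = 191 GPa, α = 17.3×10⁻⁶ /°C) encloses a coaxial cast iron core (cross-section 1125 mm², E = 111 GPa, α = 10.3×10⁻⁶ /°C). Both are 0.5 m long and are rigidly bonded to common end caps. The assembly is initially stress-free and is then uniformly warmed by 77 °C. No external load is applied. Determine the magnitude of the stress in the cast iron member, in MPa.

Both members must finish at the same length. With the larger α, the stainless steel tends to over-expand; the plates restrain it, putting the stainless steel in compression and the cast iron in tension. With no external load the two internal forces are equal and opposite, magnitude P.
Compatibility of the two members (thermal + elastic change equal): (α₁ − α₂)ΔT = P·[1/(A₁E₁) + 1/(A₂E₂)].
|α₁ − α₂|·ΔT = 7×10⁻⁶ × 77 = 0.000539.
1/(A₁E₁) + 1/(A₂E₂) = 1/(2375×191×10³) + 1/(1125×111×10³) = 1.021×10⁻⁸ N⁻¹.
So P = 0.000539 / 1.021×10⁻⁸ = 52.78 kN.
σ_{cast iron} = P/A₂ = 52780/1125 = 46.91 MPa, tensile.

σ ≈ 46.9 MPa (tensile)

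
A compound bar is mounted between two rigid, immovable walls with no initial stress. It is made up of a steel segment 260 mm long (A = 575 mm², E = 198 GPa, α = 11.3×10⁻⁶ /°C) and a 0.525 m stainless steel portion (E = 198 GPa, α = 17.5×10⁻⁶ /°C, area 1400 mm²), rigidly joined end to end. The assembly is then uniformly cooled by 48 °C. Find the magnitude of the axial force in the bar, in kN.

Free thermal contraction of the whole bar: Σ αᵢΔT Lᵢ = 11.3×10⁻⁶×48×260 + 17.5×10⁻⁶×48×525 = 0.582 mm.
Since the ends are fixed, an axial force P builds up, equal in every segment, with P · Σ Lᵢ/(AᵢEᵢ) = δ_free.
The series flexibility is Σ Lᵢ/(AᵢEᵢ) = 260/(575×198×10³) + 525/(1400×198×10³) = 4.178×10⁻⁶ mm/N.
Hence P = δ_free / Σ(L/AE) = 0.582/4.178×10⁻⁶ = 139.3 kN (tensile).

P ≈ 139 kN (tensile)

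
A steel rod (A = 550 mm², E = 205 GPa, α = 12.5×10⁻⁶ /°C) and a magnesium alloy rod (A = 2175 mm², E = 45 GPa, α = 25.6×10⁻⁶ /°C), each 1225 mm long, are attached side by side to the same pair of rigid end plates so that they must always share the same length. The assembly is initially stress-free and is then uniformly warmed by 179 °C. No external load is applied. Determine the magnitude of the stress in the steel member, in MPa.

σ ≈ 223 MPa (tensile)

The magnesium alloy has the larger α, so on heating it would change length more than the steel if both were free. The rigid plates force a common final length, so the magnesium alloy is put into compression and the steel into tension, with equal and opposite forces P (no external load).
Equating the net (thermal + elastic) strains gives |α₁ − α₂|·ΔT = P·[1/(A₁E₁) + 1/(A₂E₂)].
|α₁ − α₂|·ΔT = 13.1×10⁻⁶ × 179 = 0.002345.
1/(A₁E₁) + 1/(A₂E₂) = 1/(550×205×10³) + 1/(2175×45×10³) = 1.909×10⁻⁸ N⁻¹.
So P = 0.002345 / 1.909×10⁻⁸ = 122.9 kN.
σ_{steel} = P/A₁ = 122900/550 = 223.4 MPa, tensile.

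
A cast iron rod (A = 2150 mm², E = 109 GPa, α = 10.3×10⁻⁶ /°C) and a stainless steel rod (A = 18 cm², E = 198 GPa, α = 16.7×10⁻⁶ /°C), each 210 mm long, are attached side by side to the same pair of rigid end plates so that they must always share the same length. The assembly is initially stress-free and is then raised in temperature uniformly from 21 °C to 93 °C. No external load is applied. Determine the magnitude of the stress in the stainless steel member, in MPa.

σ ≈ 36.2 MPa (compressive)

Both members must finish at the same length. With the larger α, the stainless steel tends to over-expand; the plates restrain it, putting the stainless steel in compression and the cast iron in tension. With no external load the two internal forces are equal and opposite, magnitude P.
Setting the final lengths equal and cancelling L: (α₁ − α₂)ΔT = P/(A₁E₁) + P/(A₂E₂).
|α₁ − α₂|·ΔT = 6.4×10⁻⁶ × 72 = 0.0004608.
1/(A₁E₁) + 1/(A₂E₂) = 1/(2150×109×10³) + 1/(1800×198×10³) = 7.073×10⁻⁹ N⁻¹.
P = 0.0004608 / 7.073×10⁻⁹ = 65150 N = 65.15 kN.
σ_{stainless steel} = P/A₂ = 65150/1800 = 36.19 MPa, compressive.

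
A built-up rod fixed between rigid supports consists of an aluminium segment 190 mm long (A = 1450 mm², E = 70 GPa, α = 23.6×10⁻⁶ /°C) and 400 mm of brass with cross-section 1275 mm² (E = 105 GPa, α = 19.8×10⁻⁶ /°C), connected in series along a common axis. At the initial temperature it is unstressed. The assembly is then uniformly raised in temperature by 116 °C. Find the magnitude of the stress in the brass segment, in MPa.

σ ≈ 232 MPa (compressive)

Free thermal expansion of the whole bar: Σ αᵢΔT Lᵢ = 23.6×10⁻⁶×116×190 + 19.8×10⁻⁶×116×400 = 1.439 mm.
Since the ends are fixed, an axial force P builds up, equal in every segment, with P · Σ Lᵢ/(AᵢEᵢ) = δ_free.
Σ Lᵢ/(AᵢEᵢ) = 190/(1450×70×10³) + 400/(1275×105×10³) = 4.86×10⁻⁶ mm/N.
So P = 1.439 / 4.86×10⁻⁶ = 296.1 kN, compressive.
σ_{brass} = P / A = 296100 / 1275 = 232.2 MPa.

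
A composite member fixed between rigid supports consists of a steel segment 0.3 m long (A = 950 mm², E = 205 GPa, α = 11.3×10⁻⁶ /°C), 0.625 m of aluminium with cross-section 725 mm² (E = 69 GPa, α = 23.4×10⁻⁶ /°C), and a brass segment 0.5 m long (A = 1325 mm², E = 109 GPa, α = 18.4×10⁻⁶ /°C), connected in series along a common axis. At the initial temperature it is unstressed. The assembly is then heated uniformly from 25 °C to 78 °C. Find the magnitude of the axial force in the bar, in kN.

P ≈ 82.4 kN (compressive)

If the supports were absent, the total length change would be Σ αᵢΔT Lᵢ = 11.3×10⁻⁶×53×300 + 23.4×10⁻⁶×53×625 + 18.4×10⁻⁶×53×500 = 1.442 mm.
Since the ends are fixed, an axial force P builds up, equal in every segment, with P · Σ Lᵢ/(AᵢEᵢ) = δ_free.
The series flexibility is Σ Lᵢ/(AᵢEᵢ) = 300/(950×205×10³) + 625/(725×69×10³) + 500/(1325×109×10³) = 1.75×10⁻⁵ mm/N.
So P = 1.442 / 1.75×10⁻⁵ = 82.44 kN, compressive.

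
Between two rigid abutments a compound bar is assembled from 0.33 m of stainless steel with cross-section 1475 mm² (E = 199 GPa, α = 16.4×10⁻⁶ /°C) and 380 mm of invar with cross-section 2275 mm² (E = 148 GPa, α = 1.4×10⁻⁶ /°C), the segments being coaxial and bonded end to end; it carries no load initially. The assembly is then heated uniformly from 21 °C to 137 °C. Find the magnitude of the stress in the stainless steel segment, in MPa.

σ ≈ 207 MPa (compressive)

Free thermal expansion of the whole bar: Σ αᵢΔT Lᵢ = 16.4×10⁻⁶×116×330 + 1.4×10⁻⁶×116×380 = 0.6895 mm.
The rigid supports impose zero overall length change; the single axial force P common to all segments must satisfy P Σ Lᵢ/(AᵢEᵢ) = δ_free.
The series flexibility is Σ Lᵢ/(AᵢEᵢ) = 330/(1475×199×10³) + 380/(2275×148×10³) = 2.253×10⁻⁶ mm/N.
So P = 0.6895 / 2.253×10⁻⁶ = 306.1 kN, compressive.
σ_{stainless steel} = P / A = 306100 / 1475 = 207.5 MPa.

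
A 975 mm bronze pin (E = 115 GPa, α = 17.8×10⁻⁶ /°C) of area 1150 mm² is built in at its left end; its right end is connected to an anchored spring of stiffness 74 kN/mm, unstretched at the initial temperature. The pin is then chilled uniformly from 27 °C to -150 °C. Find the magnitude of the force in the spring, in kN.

P ≈ 147 kN

The unrestrained thermal change is αΔT L = 17.8×10⁻⁶ × 177 × 975 = 3.072 mm.
Let P be the tensile force in the spring. The pin extends elastically by PL/(AE) and the spring stretches by P/k; together these equal δ_free.
P [ L/(AE) + 1/k ] = δ_free → P [ 975/(1150×115×10³) + 1/(74×10³) ] = 3.072.
P = 3.072 / 2.089×10⁻⁵ = 147100 N.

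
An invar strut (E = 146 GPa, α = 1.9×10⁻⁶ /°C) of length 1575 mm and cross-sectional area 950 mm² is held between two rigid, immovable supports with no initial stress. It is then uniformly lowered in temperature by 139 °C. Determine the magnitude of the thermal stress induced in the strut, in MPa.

σ ≈ 38.6 MPa (tensile)

With length fixed, the mechanical strain must cancel the thermal strain αΔT = 1.9×10⁻⁶ × 139 = 264.1×10⁻⁶.
Hence σ = E·αΔT = 146×10³ × 264.1×10⁻⁶ = 38.56 MPa, tensile.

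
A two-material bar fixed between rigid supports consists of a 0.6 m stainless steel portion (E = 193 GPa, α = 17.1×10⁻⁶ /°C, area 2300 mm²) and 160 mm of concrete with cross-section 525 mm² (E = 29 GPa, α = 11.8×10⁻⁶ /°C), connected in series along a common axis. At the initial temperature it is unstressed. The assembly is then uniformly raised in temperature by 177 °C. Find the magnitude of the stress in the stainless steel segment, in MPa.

σ ≈ 78.8 MPa (compressive)

If the supports were absent, the total length change would be Σ αᵢΔT Lᵢ = 17.1×10⁻⁶×177×600 + 11.8×10⁻⁶×177×160 = 2.15 mm.
The rigid supports impose zero overall length change; the single axial force P common to all segments must satisfy P Σ Lᵢ/(AᵢEᵢ) = δ_free.
Σ Lᵢ/(AᵢEᵢ) = 600/(2300×193×10³) + 160/(525×29×10³) = 1.186×10⁻⁵ mm/N.
Hence P = δ_free / Σ(L/AE) = 2.15/1.186×10⁻⁵ = 181.3 kN (compressive).
σ_{stainless steel} = P / A = 181300 / 2300 = 78.82 MPa.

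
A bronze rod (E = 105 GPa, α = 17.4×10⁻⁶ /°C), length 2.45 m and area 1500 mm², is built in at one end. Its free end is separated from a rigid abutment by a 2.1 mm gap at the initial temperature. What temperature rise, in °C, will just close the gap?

Contact occurs when the free expansion equals the gap: αΔT L = 2.1 mm.
So ΔT = g/(αL) = 2.1/(17.4×10⁻⁶ × 2450) = 49.26 °C.

ΔT ≈ 49.3 °C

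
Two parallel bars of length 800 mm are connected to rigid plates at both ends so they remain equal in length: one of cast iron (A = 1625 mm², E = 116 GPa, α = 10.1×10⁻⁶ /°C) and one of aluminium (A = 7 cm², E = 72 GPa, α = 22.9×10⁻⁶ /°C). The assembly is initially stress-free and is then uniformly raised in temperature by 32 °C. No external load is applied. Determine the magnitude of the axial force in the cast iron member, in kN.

P ≈ 16.3 kN (tensile in the cast iron)

The aluminium has the larger α, so on heating it would change length more than the cast iron if both were free. The rigid plates force a common final length, so the aluminium is put into compression and the cast iron into tension, with equal and opposite forces P (no external load).
Equating the net (thermal + elastic) strains gives |α₁ − α₂|·ΔT = P·[1/(A₁E₁) + 1/(A₂E₂)].
|α₁ − α₂|·ΔT = 12.8×10⁻⁶ × 32 = 0.0004096.
1/(A₁E₁) + 1/(A₂E₂) = 1/(1625×116×10³) + 1/(700×72×10³) = 2.515×10⁻⁸ N⁻¹.
P = 0.0004096 / 2.515×10⁻⁸ = 16290 N = 16.29 kN.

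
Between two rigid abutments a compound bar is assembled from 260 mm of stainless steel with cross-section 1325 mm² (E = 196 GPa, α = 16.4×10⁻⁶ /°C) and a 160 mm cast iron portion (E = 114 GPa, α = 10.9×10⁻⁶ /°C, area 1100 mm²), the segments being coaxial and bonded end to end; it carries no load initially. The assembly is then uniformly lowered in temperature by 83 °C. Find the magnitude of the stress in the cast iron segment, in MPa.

Free thermal contraction of the whole bar: Σ αᵢΔT Lᵢ = 16.4×10⁻⁶×83×260 + 10.9×10⁻⁶×83×160 = 0.4987 mm.
The rigid supports impose zero overall length change; the single axial force P common to all segments must satisfy P Σ Lᵢ/(AᵢEᵢ) = δ_free.
Σ Lᵢ/(AᵢEᵢ) = 260/(1325×196×10³) + 160/(1100×114×10³) = 2.277×10⁻⁶ mm/N.
Hence P = δ_free / Σ(L/AE) = 0.4987/2.277×10⁻⁶ = 219 kN (tensile).
σ_{cast iron} = P / A = 219000 / 1100 = 199.1 MPa.

σ ≈ 199 MPa (tensile)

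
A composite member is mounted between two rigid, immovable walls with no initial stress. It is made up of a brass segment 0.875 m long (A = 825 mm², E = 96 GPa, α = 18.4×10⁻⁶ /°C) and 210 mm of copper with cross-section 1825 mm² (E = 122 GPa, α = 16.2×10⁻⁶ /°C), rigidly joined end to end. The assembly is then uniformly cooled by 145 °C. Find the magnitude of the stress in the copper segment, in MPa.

Free thermal contraction of the whole bar: Σ αᵢΔT Lᵢ = 18.4×10⁻⁶×145×875 + 16.2×10⁻⁶×145×210 = 2.828 mm.
The rigid supports impose zero overall length change; the single axial force P common to all segments must satisfy P Σ Lᵢ/(AᵢEᵢ) = δ_free.
The series flexibility is Σ Lᵢ/(AᵢEᵢ) = 875/(825×96×10³) + 210/(1825×122×10³) = 1.199×10⁻⁵ mm/N.
P = 2.828 / 1.199×10⁻⁵ = 235800 N = 235.8 kN, tensile.
σ_{copper} = P / A = 235800 / 1825 = 129.2 MPa.

σ ≈ 129 MPa (tensile)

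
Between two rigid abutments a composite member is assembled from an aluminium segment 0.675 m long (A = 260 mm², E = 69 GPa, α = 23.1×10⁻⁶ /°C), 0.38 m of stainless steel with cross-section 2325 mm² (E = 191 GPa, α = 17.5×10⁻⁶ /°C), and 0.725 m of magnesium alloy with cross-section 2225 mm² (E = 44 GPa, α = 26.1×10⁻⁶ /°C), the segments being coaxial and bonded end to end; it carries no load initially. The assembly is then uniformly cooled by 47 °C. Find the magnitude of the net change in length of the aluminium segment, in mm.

|ΔL| ≈ 0.854 mm

With the walls removed the bar would change length by δ_free = Σ αᵢΔT Lᵢ = 23.1×10⁻⁶×47×675 + 17.5×10⁻⁶×47×380 + 26.1×10⁻⁶×47×725 = 1.935 mm.
The rigid supports impose zero overall length change; the single axial force P common to all segments must satisfy P Σ Lᵢ/(AᵢEᵢ) = δ_free.
The series flexibility is Σ Lᵢ/(AᵢEᵢ) = 675/(260×69×10³) + 380/(2325×191×10³) + 725/(2225×44×10³) = 4.589×10⁻⁵ mm/N.
P = 1.935 / 4.589×10⁻⁵ = 42160 N = 42.16 kN, tensile.
For the aluminium segment, free thermal change = 23.1×10⁻⁶×47×675 = 0.7328 mm and elastic change from P = 42160×675/(260×69×10³) = 1.586 mm; these oppose, so the net change is 0.854 mm (segment lengthens).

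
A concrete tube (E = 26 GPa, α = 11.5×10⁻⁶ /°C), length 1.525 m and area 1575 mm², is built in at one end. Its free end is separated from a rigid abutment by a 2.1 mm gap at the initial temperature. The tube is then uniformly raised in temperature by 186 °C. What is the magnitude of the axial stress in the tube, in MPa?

If the wall were absent the tube would grow by αΔT L = 11.5×10⁻⁶ × 186 × 1525 = 3.262 mm.
This exceeds the 2.1 mm gap, so the wall pushes back. The portion of expansion that must be recovered elastically is δ_free − gap = 3.262 − 2.1 = 1.162 mm.
That suppressed elongation corresponds to σ = E·Δ/L = 26×10³ × 1.162/1525 = 19.81 MPa.

σ ≈ 19.8 MPa (compressive)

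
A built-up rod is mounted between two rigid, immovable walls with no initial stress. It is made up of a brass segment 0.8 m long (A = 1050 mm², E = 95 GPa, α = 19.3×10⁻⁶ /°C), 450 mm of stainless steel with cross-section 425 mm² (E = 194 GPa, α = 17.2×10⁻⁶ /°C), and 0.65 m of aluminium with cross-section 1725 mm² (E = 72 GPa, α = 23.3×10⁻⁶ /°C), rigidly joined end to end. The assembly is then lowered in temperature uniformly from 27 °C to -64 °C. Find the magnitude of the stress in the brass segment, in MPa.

With the walls removed the bar would change length by δ_free = Σ αᵢΔT Lᵢ = 19.3×10⁻⁶×91×800 + 17.2×10⁻⁶×91×450 + 23.3×10⁻⁶×91×650 = 3.488 mm.
Since the ends are fixed, an axial force P builds up, equal in every segment, with P · Σ Lᵢ/(AᵢEᵢ) = δ_free.
The series flexibility is Σ Lᵢ/(AᵢEᵢ) = 800/(1050×95×10³) + 450/(425×194×10³) + 650/(1725×72×10³) = 1.871×10⁻⁵ mm/N.
P = 3.488 / 1.871×10⁻⁵ = 186400 N = 186.4 kN, tensile.
σ_{brass} = P / A = 186400 / 1050 = 177.5 MPa.

σ ≈ 178 MPa (tensile)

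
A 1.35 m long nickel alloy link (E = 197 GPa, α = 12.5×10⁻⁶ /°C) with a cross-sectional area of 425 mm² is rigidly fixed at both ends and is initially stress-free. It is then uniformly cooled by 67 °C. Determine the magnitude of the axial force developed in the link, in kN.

P ≈ 70.1 kN (tensile)

With zero net strain, σ = E·αΔT = 197 GPa × 12.5×10⁻⁶ × 67 = 165 MPa.
P = AEαΔT = 425 × 197×10³ × 12.5×10⁻⁶ × 67 = 70.12 kN (tensile).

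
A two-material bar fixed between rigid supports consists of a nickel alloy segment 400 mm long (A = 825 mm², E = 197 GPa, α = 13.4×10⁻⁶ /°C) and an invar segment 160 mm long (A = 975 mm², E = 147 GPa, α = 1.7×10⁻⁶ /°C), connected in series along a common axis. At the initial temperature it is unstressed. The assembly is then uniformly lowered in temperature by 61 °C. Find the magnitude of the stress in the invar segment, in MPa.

Free thermal contraction of the whole bar: Σ αᵢΔT Lᵢ = 13.4×10⁻⁶×61×400 + 1.7×10⁻⁶×61×160 = 0.3436 mm.
Since the ends are fixed, an axial force P builds up, equal in every segment, with P · Σ Lᵢ/(AᵢEᵢ) = δ_free.
The series flexibility is Σ Lᵢ/(AᵢEᵢ) = 400/(825×197×10³) + 160/(975×147×10³) = 3.578×10⁻⁶ mm/N.
So P = 0.3436 / 3.578×10⁻⁶ = 96.03 kN, tensile.
σ_{invar} = P / A = 96030 / 975 = 98.49 MPa.

σ ≈ 98.5 MPa (tensile)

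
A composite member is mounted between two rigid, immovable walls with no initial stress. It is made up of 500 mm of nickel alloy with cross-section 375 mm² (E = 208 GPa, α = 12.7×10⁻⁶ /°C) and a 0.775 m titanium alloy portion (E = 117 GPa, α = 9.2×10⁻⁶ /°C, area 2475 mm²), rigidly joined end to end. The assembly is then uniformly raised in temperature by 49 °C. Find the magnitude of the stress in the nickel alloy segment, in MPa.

σ ≈ 194 MPa (compressive)

If the supports were absent, the total length change would be Σ αᵢΔT Lᵢ = 12.7×10⁻⁶×49×500 + 9.2×10⁻⁶×49×775 = 0.6605 mm.
The rigid supports impose zero overall length change; the single axial force P common to all segments must satisfy P Σ Lᵢ/(AᵢEᵢ) = δ_free.
The series flexibility is Σ Lᵢ/(AᵢEᵢ) = 500/(375×208×10³) + 775/(2475×117×10³) = 9.087×10⁻⁶ mm/N.
So P = 0.6605 / 9.087×10⁻⁶ = 72.69 kN, compressive.
σ_{nickel alloy} = P / A = 72690 / 375 = 193.8 MPa.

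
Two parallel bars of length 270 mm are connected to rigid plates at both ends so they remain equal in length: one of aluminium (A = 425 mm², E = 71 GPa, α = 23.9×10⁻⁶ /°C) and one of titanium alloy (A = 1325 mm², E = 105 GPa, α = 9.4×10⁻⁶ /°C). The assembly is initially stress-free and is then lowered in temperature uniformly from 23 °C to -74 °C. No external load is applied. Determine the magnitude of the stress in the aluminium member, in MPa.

The aluminium has the larger α, so on cooling it would change length more than the titanium alloy if both were free. The rigid plates force a common final length, so the aluminium is put into tension and the titanium alloy into compression, with equal and opposite forces P (no external load).
Equating the net (thermal + elastic) strains gives |α₁ − α₂|·ΔT = P·[1/(A₁E₁) + 1/(A₂E₂)].
|α₁ − α₂|·ΔT = 14.5×10⁻⁶ × 97 = 0.001406.
1/(A₁E₁) + 1/(A₂E₂) = 1/(425×71×10³) + 1/(1325×105×10³) = 4.033×10⁻⁸ N⁻¹.
P = 0.001406 / 4.033×10⁻⁸ = 34880 N = 34.88 kN.
σ_{aluminium} = P/A₁ = 34880/425 = 82.06 MPa, tensile.

σ ≈ 82.1 MPa (tensile)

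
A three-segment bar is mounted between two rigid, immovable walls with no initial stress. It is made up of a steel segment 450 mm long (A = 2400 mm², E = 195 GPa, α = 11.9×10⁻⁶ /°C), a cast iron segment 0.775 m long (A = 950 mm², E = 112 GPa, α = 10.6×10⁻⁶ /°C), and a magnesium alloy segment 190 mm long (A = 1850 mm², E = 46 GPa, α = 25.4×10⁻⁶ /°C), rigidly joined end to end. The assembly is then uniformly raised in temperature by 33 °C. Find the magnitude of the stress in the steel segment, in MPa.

If the supports were absent, the total length change would be Σ αᵢΔT Lᵢ = 11.9×10⁻⁶×33×450 + 10.6×10⁻⁶×33×775 + 25.4×10⁻⁶×33×190 = 0.6071 mm.
The rigid supports impose zero overall length change; the single axial force P common to all segments must satisfy P Σ Lᵢ/(AᵢEᵢ) = δ_free.
Σ Lᵢ/(AᵢEᵢ) = 450/(2400×195×10³) + 775/(950×112×10³) + 190/(1850×46×10³) = 1.048×10⁻⁵ mm/N.
P = 0.6071 / 1.048×10⁻⁵ = 57940 N = 57.94 kN, compressive.
σ_{steel} = P / A = 57940 / 2400 = 24.14 MPa.

σ ≈ 24.1 MPa (compressive)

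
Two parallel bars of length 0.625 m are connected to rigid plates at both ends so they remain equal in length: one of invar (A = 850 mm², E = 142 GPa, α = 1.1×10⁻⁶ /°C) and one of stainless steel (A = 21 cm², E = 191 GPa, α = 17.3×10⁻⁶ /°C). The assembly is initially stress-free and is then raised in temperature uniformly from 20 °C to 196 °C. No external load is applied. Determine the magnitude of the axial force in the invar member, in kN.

P ≈ 265 kN (tensile in the invar)

Both members must finish at the same length. With the larger α, the stainless steel tends to over-expand; the plates restrain it, putting the stainless steel in compression and the invar in tension. With no external load the two internal forces are equal and opposite, magnitude P.
Compatibility of the two members (thermal + elastic change equal): (α₁ − α₂)ΔT = P·[1/(A₁E₁) + 1/(A₂E₂)].
|α₁ − α₂|·ΔT = 16.2×10⁻⁶ × 176 = 0.002851.
1/(A₁E₁) + 1/(A₂E₂) = 1/(850×142×10³) + 1/(2100×191×10³) = 1.078×10⁻⁸ N⁻¹.
P = 0.002851 / 1.078×10⁻⁸ = 264500 N = 264.5 kN.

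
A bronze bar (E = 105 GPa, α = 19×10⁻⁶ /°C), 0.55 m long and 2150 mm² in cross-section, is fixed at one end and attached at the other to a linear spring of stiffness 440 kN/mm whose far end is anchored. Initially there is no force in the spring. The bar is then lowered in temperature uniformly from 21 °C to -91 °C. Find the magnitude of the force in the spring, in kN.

The unrestrained thermal change is αΔT L = 19×10⁻⁶ × 112 × 550 = 1.17 mm.
Let P be the tensile force in the spring. The bar extends elastically by PL/(AE) and the spring stretches by P/k; together these equal δ_free.
So P = δ_free / [L/(AE) + 1/k] = 1.17 / [ 550/(2150×105×10³) + 1/(440×10³) ].
P = 1.17 / 4.709×10⁻⁶ = 248500 N.

P ≈ 249 kN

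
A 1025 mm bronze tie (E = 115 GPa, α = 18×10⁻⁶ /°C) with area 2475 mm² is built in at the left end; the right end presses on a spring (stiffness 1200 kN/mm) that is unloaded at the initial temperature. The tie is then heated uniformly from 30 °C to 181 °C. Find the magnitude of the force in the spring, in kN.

The unrestrained thermal change is αΔT L = 18×10⁻⁶ × 151 × 1025 = 2.786 mm.
With a force P in the spring, the elastic change of the tie is PL/(AE) and that of the spring is P/k; compatibility requires their sum to equal δ_free.
So P = δ_free / [L/(AE) + 1/k] = 2.786 / [ 1025/(2475×115×10³) + 1/(1200×10³) ].
P = 2.786 / 4.435×10⁻⁶ = 628200 N.

P ≈ 628 kN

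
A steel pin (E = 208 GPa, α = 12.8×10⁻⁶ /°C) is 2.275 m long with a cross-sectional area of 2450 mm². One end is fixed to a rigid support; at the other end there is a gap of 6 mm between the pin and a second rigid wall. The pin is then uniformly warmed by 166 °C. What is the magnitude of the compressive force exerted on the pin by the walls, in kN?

If the wall were absent the pin would grow by αΔT L = 12.8×10⁻⁶ × 166 × 2275 = 4.834 mm.
Since δ_free = 4.83 mm is less than the 6 mm gap, the pin never touches the wall. No axial force develops.

P ≈ 0 kN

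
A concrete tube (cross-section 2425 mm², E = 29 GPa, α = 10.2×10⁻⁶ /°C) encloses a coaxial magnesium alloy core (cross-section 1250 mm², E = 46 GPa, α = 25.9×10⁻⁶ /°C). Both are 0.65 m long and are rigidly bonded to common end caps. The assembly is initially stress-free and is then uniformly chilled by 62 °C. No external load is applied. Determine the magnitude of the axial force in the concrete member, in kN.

P ≈ 30.8 kN (compressive in the concrete)

The magnesium alloy has the larger α, so on cooling it would change length more than the concrete if both were free. The rigid plates force a common final length, so the magnesium alloy is put into tension and the concrete into compression, with equal and opposite forces P (no external load).
Compatibility of the two members (thermal + elastic change equal): (α₁ − α₂)ΔT = P·[1/(A₁E₁) + 1/(A₂E₂)].
|α₁ − α₂|·ΔT = 15.7×10⁻⁶ × 62 = 0.0009734.
1/(A₁E₁) + 1/(A₂E₂) = 1/(2425×29×10³) + 1/(1250×46×10³) = 3.161×10⁻⁸ N⁻¹.
P = 0.0009734 / 3.161×10⁻⁸ = 30790 N = 30.79 kN.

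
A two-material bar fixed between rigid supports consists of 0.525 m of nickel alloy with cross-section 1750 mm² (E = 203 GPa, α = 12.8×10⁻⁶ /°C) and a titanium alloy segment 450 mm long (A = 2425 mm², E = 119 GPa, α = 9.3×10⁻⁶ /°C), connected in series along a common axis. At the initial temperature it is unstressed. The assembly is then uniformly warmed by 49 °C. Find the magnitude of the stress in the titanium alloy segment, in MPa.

σ ≈ 72.5 MPa (compressive)

With the walls removed the bar would change length by δ_free = Σ αᵢΔT Lᵢ = 12.8×10⁻⁶×49×525 + 9.3×10⁻⁶×49×450 = 0.5343 mm.
The rigid supports impose zero overall length change; the single axial force P common to all segments must satisfy P Σ Lᵢ/(AᵢEᵢ) = δ_free.
Σ Lᵢ/(AᵢEᵢ) = 525/(1750×203×10³) + 450/(2425×119×10³) = 3.037×10⁻⁶ mm/N.
Hence P = δ_free / Σ(L/AE) = 0.5343/3.037×10⁻⁶ = 175.9 kN (compressive).
σ_{titanium alloy} = P / A = 175900 / 2425 = 72.55 MPa.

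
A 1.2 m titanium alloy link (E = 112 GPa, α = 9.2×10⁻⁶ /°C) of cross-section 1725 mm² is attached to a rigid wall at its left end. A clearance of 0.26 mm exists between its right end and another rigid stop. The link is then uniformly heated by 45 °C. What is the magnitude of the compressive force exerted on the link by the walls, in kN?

If the wall were absent the link would grow by αΔT L = 9.2×10⁻⁶ × 45 × 1200 = 0.4968 mm.
After closing the 0.26 mm clearance, 0.4968 − 0.26 = 0.2368 mm of expansion remains to be suppressed by the wall.
Compatibility: PL/(AE) = 0.2368 mm, so σ = P/A = E × (0.2368/1200) = 22.1 MPa.
P = σA = 22.1 × 1725 = 38.12 kN.

P ≈ 38.1 kN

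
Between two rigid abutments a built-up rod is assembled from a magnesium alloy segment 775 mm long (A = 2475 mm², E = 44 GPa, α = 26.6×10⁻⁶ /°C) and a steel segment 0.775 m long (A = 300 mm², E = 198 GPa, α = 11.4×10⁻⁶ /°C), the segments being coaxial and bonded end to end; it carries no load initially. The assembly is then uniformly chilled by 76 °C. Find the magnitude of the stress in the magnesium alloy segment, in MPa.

With the walls removed the bar would change length by δ_free = Σ αᵢΔT Lᵢ = 26.6×10⁻⁶×76×775 + 11.4×10⁻⁶×76×775 = 2.238 mm.
The walls prevent any net length change, so an axial force P (same in every segment) develops. Compatibility: P · Σ Lᵢ/(AᵢEᵢ) = δ_free.
The series flexibility is Σ Lᵢ/(AᵢEᵢ) = 775/(2475×44×10³) + 775/(300×198×10³) = 2.016×10⁻⁵ mm/N.
Hence P = δ_free / Σ(L/AE) = 2.238/2.016×10⁻⁵ = 111 kN (tensile).
σ_{magnesium alloy} = P / A = 111000 / 2475 = 44.85 MPa.

σ ≈ 44.8 MPa (tensile)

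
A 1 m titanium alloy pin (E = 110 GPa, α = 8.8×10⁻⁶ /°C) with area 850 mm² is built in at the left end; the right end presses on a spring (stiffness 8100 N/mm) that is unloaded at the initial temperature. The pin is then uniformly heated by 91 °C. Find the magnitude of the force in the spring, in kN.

P ≈ 5.97 kN

The unrestrained thermal change is αΔT L = 8.8×10⁻⁶ × 91 × 1000 = 0.8008 mm.
Let P be the compressive force at the spring. The pin shortens elastically by PL/(AE) and the spring compresses by P/k; together these equal δ_free.
P [ L/(AE) + 1/k ] = δ_free → P [ 1000/(850×110×10³) + 1/(8100) ] = 0.8008.
P = 0.8008 / 0.0001342 = 5969 N.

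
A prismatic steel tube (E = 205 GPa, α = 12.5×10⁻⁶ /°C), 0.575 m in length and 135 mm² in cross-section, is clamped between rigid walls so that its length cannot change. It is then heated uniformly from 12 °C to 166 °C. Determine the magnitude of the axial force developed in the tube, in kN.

Full restraint means ε = 0, so the stress is σ = EαΔT = 205×10³ × 12.5×10⁻⁶ × 154 = 394.6 MPa.
P = AEαΔT = 135 × 205×10³ × 12.5×10⁻⁶ × 154 = 53.27 kN (compressive).

P ≈ 53.3 kN (compressive)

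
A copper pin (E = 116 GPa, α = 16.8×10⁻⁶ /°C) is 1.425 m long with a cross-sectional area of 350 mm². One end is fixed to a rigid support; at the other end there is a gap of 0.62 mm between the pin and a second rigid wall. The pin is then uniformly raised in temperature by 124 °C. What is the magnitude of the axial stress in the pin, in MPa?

Unrestrained expansion: δ_free = αΔT L = 16.8×10⁻⁶ × 124 × 1425 = 2.969 mm.
After closing the 0.62 mm clearance, 2.969 − 0.62 = 2.349 mm of expansion remains to be suppressed by the wall.
That suppressed elongation corresponds to σ = E·Δ/L = 116×10³ × 2.349/1425 = 191.2 MPa.

σ ≈ 191 MPa (compressive)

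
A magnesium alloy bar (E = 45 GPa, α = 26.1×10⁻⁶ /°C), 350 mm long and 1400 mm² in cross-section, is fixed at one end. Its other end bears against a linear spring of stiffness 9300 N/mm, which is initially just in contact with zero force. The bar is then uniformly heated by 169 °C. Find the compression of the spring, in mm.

δ ≈ 1.47 mm

If the spring were absent the bar would lengthen by αΔT L = 26.1×10⁻⁶ × 169 × 350 = 1.544 mm.
With a force P in the spring, the elastic change of the bar is PL/(AE) and that of the spring is P/k; compatibility requires their sum to equal δ_free.
P [ L/(AE) + 1/k ] = δ_free → P [ 350/(1400×45×10³) + 1/(9300) ] = 1.544.
P = 1.544 / 0.0001131 = 13650 N.
Spring compression = P/k = 13650/(9300) = 1.468 mm.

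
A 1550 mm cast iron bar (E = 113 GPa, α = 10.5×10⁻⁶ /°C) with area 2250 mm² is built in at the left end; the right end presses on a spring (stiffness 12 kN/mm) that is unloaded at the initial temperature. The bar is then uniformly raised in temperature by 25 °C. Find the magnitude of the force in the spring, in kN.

P ≈ 4.55 kN

If the spring were absent the bar would lengthen by αΔT L = 10.5×10⁻⁶ × 25 × 1550 = 0.4069 mm.
Let P be the compressive force at the spring. The bar shortens elastically by PL/(AE) and the spring compresses by P/k; together these equal δ_free.
P [ L/(AE) + 1/k ] = δ_free → P [ 1550/(2250×113×10³) + 1/(12×10³) ] = 0.4069.
P = 0.4069 / 8.943×10⁻⁵ = 4550 N.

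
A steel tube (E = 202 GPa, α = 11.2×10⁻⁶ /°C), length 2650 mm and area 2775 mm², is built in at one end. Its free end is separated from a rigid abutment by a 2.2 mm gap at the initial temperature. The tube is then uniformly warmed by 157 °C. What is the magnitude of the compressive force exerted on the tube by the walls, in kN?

P ≈ 520 kN

If the wall were absent the tube would grow by αΔT L = 11.2×10⁻⁶ × 157 × 2650 = 4.66 mm.
This exceeds the 2.2 mm gap, so the wall pushes back. The portion of expansion that must be recovered elastically is δ_free − gap = 4.66 − 2.2 = 2.46 mm.
Compatibility: PL/(AE) = 2.46 mm, so σ = P/A = E × (2.46/2650) = 187.5 MPa.
P = σA = 187.5 × 2775 = 520.3 kN.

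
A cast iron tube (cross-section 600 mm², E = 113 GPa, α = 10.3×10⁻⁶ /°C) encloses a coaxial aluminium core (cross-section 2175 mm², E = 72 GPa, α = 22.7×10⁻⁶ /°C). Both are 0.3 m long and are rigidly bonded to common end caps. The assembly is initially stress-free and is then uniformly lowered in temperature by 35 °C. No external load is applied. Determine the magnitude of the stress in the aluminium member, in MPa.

σ ≈ 9.44 MPa (tensile)

Both members must finish at the same length. With the larger α, the aluminium tends to over-contract; the plates restrain it, putting the aluminium in tension and the cast iron in compression. With no external load the two internal forces are equal and opposite, magnitude P.
Setting the final lengths equal and cancelling L: (α₁ − α₂)ΔT = P/(A₁E₁) + P/(A₂E₂).
|α₁ − α₂|·ΔT = 12.4×10⁻⁶ × 35 = 0.000434.
1/(A₁E₁) + 1/(A₂E₂) = 1/(600×113×10³) + 1/(2175×72×10³) = 2.113×10⁻⁸ N⁻¹.
So P = 0.000434 / 2.113×10⁻⁸ = 20.53 kN.
σ_{aluminium} = P/A₂ = 20530/2175 = 9.441 MPa, tensile.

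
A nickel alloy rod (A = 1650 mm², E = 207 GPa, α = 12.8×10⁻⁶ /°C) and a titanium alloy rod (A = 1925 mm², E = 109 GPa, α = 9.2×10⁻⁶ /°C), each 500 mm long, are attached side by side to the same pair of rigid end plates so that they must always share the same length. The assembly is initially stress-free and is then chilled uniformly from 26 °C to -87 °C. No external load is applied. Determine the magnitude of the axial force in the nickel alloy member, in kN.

P ≈ 52.9 kN (tensile in the nickel alloy)

The nickel alloy has the larger α, so on cooling it would change length more than the titanium alloy if both were free. The rigid plates force a common final length, so the nickel alloy is put into tension and the titanium alloy into compression, with equal and opposite forces P (no external load).
Setting the final lengths equal and cancelling L: (α₁ − α₂)ΔT = P/(A₁E₁) + P/(A₂E₂).
|α₁ − α₂|·ΔT = 3.6×10⁻⁶ × 113 = 0.0004068.
1/(A₁E₁) + 1/(A₂E₂) = 1/(1650×207×10³) + 1/(1925×109×10³) = 7.694×10⁻⁹ N⁻¹.
So P = 0.0004068 / 7.694×10⁻⁹ = 52.87 kN.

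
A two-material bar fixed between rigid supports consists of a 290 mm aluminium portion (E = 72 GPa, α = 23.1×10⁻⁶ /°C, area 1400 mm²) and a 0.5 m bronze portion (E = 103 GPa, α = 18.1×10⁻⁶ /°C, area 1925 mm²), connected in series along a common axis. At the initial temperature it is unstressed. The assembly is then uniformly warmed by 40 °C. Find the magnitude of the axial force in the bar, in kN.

Free thermal expansion of the whole bar: Σ αᵢΔT Lᵢ = 23.1×10⁻⁶×40×290 + 18.1×10⁻⁶×40×500 = 0.63 mm.
Since the ends are fixed, an axial force P builds up, equal in every segment, with P · Σ Lᵢ/(AᵢEᵢ) = δ_free.
Σ Lᵢ/(AᵢEᵢ) = 290/(1400×72×10³) + 500/(1925×103×10³) = 5.399×10⁻⁶ mm/N.
Hence P = δ_free / Σ(L/AE) = 0.63/5.399×10⁻⁶ = 116.7 kN (compressive).

P ≈ 117 kN (compressive)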